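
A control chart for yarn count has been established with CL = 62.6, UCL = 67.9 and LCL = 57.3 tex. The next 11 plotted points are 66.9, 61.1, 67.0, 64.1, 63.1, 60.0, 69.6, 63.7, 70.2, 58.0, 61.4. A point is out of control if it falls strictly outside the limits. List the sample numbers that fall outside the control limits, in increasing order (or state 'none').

7, 9

Compare each point to [57.3, 67.9]: sample 7 = 69.6 > UCL; sample 9 = 70.2 > UCL.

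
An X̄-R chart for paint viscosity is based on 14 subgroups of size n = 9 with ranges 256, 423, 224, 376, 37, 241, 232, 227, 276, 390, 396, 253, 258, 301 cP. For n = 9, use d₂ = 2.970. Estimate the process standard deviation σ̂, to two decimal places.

93.55

R̄ = (256 + 423 + 224 + 376 + 37 + 241 + 232 + 227 + 276 + 390 + 396 + 253 + 258 + 301) / 14 = 277.8571
σ̂ = R̄ / d₂ = 277.8571 / 2.970 = 93.5546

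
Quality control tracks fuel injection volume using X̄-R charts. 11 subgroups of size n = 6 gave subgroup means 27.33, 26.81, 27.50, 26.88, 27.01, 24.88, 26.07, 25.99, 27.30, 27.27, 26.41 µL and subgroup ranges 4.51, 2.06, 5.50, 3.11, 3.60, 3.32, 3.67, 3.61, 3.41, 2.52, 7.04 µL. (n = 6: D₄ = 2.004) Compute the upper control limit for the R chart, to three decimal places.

R̄ = (4.51 + 2.06 + 5.50 + 3.11 + 3.60 + 3.32 + 3.67 + 3.61 + 3.41 + 2.52 + 7.04) / 11 = 42.3500 / 11 = 3.8500
UCL_R = D₄·R̄ = 2.004 × 3.8500 = 7.7154

7.715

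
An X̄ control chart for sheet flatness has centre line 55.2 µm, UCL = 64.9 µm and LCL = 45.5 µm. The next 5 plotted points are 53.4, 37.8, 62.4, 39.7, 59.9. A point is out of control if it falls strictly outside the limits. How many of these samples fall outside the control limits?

Compare each point to [45.5, 64.9]: sample 2 = 37.8 < LCL; sample 4 = 39.7 < LCL.

2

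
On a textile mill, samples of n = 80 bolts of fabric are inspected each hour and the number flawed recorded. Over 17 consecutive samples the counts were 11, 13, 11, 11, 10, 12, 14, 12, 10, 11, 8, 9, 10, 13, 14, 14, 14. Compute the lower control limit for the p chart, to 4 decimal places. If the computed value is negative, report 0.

0.0268

p̄ = Σdᵢ / (k·n) = 197 / (17 × 80) = 0.14485
LCL = p̄ − 3·√(p̄(1−p̄)/n) = 0.14485 − 3 × 0.03935 = 0.02680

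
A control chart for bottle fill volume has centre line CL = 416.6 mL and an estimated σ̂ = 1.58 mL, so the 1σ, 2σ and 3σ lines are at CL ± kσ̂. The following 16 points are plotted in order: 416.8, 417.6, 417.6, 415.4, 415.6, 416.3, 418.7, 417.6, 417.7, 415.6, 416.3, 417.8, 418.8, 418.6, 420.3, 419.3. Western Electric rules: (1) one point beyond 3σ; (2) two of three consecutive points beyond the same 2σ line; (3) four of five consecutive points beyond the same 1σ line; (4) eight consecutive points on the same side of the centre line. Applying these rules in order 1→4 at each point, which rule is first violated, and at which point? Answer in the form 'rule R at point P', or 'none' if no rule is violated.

Zone of each point (C = within 1σ̂, B = 1σ̂–2σ̂, A = 2σ̂–3σ̂, * = beyond 3σ̂; sign = side of CL): 1:+C, 2:+C, 3:+C, 4:-C, 5:-C, 6:-C, 7:+B, 8:+C, 9:+C, 10:-C, 11:-C, 12:+C, 13:+B, 14:+B, 15:+A, 16:+B
Rule 3 (four of five consecutive points beyond the same 1σ limit) is satisfied at point 16.

rule 3 at point 16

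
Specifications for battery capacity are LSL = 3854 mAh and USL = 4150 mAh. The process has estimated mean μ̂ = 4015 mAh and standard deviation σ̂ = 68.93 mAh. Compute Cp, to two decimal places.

0.72

Cp = (USL − LSL) / (6σ̂) = (4150 − 3854) / (6 × 68.93) = 296.0000 / 413.5800 = 0.7157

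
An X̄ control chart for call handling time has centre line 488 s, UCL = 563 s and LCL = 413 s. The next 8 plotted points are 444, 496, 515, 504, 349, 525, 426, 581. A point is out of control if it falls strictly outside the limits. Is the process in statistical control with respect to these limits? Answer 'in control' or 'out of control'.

Compare each point to [413, 563]: sample 5 = 349 < LCL; sample 8 = 581 > UCL.

out of control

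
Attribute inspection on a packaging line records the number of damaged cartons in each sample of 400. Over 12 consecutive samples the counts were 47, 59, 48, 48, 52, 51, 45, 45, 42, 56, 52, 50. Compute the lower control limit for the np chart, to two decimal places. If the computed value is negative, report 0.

p̄ = Σdᵢ / (k·n) = 595 / (12 × 400) = 0.12396
LCL = np̄ − 3·√(np̄(1−p̄)) = 49.5833 − 3 × 6.5907 = 29.8113

29.81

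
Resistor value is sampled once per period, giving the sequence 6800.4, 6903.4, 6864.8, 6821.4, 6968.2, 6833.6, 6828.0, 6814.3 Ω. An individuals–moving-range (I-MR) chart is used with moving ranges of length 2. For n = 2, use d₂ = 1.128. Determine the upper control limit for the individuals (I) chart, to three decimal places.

X̄ = (6800.4 + 6903.4 + 6864.8 + 6821.4 + 6968.2 + 6833.6 + 6828.0 + 6814.3) / 8 = 6854.2625
Moving ranges: 103.0, 38.6, 43.4, 146.8, 134.6, 5.6, 13.7; M̄R̄ = 485.7000 / 7 = 69.3857
UCL = X̄ + 3·M̄R̄/d₂ = 6854.2625 + 3 × 69.3857 / 1.128 = 7038.7990

7038.799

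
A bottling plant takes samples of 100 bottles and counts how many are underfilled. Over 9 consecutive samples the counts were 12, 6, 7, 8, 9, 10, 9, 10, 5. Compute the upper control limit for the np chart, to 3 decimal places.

16.786

p̄ = Σdᵢ / (k·n) = 76 / (9 × 100) = 0.08444
UCL = np̄ + 3·√(np̄(1−p̄)) = 8.4444 + 3 × √(8.4444×0.91556) = 8.4444 + 3 × 2.7805 = 16.7860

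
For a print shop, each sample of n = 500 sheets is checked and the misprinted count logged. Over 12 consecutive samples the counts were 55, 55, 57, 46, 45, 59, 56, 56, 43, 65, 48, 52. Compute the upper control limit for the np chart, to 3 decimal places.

p̄ = Σdᵢ / (k·n) = 637 / (12 × 500) = 0.10617
UCL = np̄ + 3·√(np̄(1−p̄)) = 53.0833 + 3 × √(53.0833×0.89383) = 53.0833 + 3 × 6.8882 = 73.7480

73.748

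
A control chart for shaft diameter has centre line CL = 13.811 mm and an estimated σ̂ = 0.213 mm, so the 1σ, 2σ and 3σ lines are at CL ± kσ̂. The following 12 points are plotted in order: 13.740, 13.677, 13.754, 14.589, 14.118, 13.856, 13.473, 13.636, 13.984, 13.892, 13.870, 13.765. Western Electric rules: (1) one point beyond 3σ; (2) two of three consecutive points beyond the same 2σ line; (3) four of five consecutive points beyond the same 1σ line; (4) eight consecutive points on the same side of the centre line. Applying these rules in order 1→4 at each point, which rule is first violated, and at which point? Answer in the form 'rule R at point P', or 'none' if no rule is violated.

rule 1 at point 4

Zone of each point (C = within 1σ̂, B = 1σ̂–2σ̂, A = 2σ̂–3σ̂, * = beyond 3σ̂; sign = side of CL): 1:-C, 2:-C, 3:-C, 4:+*, 5:+B, 6:+C, 7:-B, 8:-C, 9:+C, 10:+C, 11:+C, 12:-C
Rule 1 (one point beyond the 3σ limits) is satisfied at point 4.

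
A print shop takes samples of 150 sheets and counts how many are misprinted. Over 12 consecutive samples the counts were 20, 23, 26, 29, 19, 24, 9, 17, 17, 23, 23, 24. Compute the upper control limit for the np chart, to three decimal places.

p̄ = Σdᵢ / (k·n) = 254 / (12 × 150) = 0.14111
UCL = np̄ + 3·√(np̄(1−p̄)) = 21.1667 + 3 × √(21.1667×0.85889) = 21.1667 + 3 × 4.2638 = 33.9580

33.958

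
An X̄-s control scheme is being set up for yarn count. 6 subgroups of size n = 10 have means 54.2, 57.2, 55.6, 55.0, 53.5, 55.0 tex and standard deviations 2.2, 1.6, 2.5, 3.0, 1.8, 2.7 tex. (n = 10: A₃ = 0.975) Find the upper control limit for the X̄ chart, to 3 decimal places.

X̄̄ = (54.2 + 57.2 + 55.6 + 55.0 + 53.5 + 55.0) / 6 = 55.0833
s̄ = (2.2 + 1.6 + 2.5 + 3.0 + 1.8 + 2.7) / 6 = 2.3000
UCL = X̄̄ + A₃·s̄ = 55.0833 + 0.975 × 2.3000 = 57.3258

57.326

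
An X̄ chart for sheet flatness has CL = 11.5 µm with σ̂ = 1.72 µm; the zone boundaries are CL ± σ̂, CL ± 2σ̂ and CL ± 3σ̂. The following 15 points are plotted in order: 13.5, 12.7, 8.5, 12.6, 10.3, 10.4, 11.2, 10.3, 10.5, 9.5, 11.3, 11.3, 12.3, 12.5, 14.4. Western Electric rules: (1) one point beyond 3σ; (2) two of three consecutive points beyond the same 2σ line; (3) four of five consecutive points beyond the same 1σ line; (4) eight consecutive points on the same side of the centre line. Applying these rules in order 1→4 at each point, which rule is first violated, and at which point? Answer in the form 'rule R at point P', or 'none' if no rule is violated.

rule 4 at point 12

Zone of each point (C = within 1σ̂, B = 1σ̂–2σ̂, A = 2σ̂–3σ̂, * = beyond 3σ̂; sign = side of CL): 1:+B, 2:+C, 3:-B, 4:+C, 5:-C, 6:-C, 7:-C, 8:-C, 9:-C, 10:-B, 11:-C, 12:-C, 13:+C, 14:+C, 15:+B
Rule 4 (eight consecutive points on the same side of the centre line) is satisfied at point 12.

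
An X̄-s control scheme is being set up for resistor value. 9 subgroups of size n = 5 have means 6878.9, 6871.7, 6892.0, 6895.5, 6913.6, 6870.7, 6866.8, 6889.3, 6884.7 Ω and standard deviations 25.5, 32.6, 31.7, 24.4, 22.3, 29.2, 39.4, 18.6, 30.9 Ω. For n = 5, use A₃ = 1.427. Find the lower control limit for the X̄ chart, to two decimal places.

6844.43

X̄̄ = (6878.9 + 6871.7 + 6892.0 + 6895.5 + 6913.6 + 6870.7 + 6866.8 + 6889.3 + 6884.7) / 9 = 6884.8000
s̄ = (25.5 + 32.6 + 31.7 + 24.4 + 22.3 + 29.2 + 39.4 + 18.6 + 30.9) / 9 = 28.2889
LCL = X̄̄ − A₃·s̄ = 6884.8000 − 1.427 × 28.2889 = 6844.4318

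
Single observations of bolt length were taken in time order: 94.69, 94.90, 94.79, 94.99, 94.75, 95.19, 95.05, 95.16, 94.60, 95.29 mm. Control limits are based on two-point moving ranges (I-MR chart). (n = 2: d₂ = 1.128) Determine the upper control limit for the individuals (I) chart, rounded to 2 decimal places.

X̄ = (94.69 + 94.90 + 94.79 + 94.99 + 94.75 + 95.19 + 95.05 + 95.16 + 94.60 + 95.29) / 10 = 94.9410
Moving ranges: 0.21, 0.11, 0.20, 0.24, 0.44, 0.14, 0.11, 0.56, 0.69; M̄R̄ = 2.7000 / 9 = 0.3000
UCL = X̄ + 3·M̄R̄/d₂ = 94.9410 + 3 × 0.3000 / 1.128 = 95.7389

95.74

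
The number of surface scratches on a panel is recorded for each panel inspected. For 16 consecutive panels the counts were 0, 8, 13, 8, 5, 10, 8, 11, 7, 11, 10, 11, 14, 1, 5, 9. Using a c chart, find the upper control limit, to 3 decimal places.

c̄ = (0 + 8 + 13 + 8 + 5 + 10 + 8 + 11 + 7 + 11 + 10 + 11 + 14 + 1 + 5 + 9) / 16 = 131 / 16 = 8.1875
UCL = c̄ + 3√c̄ = 8.1875 + 3 × √8.1875 = 8.1875 + 3 × 2.8614 = 16.7716

16.772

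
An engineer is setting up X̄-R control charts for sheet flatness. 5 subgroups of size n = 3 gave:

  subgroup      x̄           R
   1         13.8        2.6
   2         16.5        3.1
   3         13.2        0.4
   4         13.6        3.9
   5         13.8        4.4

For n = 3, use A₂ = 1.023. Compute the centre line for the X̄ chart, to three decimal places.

X̄̄ = (13.8 + 16.5 + 13.2 + 13.6 + 13.8) / 5 = 70.9000 / 5 = 14.1800
CL = X̄̄ = 14.1800

14.180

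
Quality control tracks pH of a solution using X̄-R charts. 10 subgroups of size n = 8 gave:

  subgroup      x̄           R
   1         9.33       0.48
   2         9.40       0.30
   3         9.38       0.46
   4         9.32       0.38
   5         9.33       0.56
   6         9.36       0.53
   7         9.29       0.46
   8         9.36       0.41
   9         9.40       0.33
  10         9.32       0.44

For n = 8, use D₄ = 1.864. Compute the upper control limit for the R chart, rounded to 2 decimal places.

0.81

R̄ = (0.48 + 0.30 + 0.46 + 0.38 + 0.56 + 0.53 + 0.46 + 0.41 + 0.33 + 0.44) / 10 = 4.3500 / 10 = 0.4350
UCL_R = D₄·R̄ = 1.864 × 0.4350 = 0.8108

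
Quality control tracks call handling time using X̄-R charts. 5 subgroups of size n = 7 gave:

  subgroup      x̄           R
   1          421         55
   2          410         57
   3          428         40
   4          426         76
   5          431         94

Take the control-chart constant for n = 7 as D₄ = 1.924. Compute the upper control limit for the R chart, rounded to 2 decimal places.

123.91

R̄ = (55 + 57 + 40 + 76 + 94) / 5 = 322.0000 / 5 = 64.4000
UCL_R = D₄·R̄ = 1.924 × 64.4000 = 123.9056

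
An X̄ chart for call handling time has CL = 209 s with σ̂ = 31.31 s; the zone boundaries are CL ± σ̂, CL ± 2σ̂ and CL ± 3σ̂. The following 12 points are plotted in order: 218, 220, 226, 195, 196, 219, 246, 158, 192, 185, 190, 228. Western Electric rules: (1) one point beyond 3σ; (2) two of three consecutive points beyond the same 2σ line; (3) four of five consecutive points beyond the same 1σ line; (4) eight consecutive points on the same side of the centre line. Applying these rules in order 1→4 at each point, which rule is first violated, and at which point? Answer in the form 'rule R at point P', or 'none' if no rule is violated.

Zone of each point (C = within 1σ̂, B = 1σ̂–2σ̂, A = 2σ̂–3σ̂, * = beyond 3σ̂; sign = side of CL): 1:+C, 2:+C, 3:+C, 4:-C, 5:-C, 6:+C, 7:+B, 8:-B, 9:-C, 10:-C, 11:-C, 12:+C
No rule fires across all 12 points.

none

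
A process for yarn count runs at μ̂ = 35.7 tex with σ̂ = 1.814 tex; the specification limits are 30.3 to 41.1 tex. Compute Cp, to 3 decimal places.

Cp = (USL − LSL) / (6σ̂) = (41.1 − 30.3) / (6 × 1.814) = 10.8000 / 10.8840 = 0.9923

0.992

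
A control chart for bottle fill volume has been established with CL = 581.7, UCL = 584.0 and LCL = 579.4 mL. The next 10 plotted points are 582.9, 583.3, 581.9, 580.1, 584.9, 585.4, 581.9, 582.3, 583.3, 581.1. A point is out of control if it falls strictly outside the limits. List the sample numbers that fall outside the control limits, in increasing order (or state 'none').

5, 6

Compare each point to [579.4, 584.0]: sample 5 = 584.9 > UCL; sample 6 = 585.4 > UCL.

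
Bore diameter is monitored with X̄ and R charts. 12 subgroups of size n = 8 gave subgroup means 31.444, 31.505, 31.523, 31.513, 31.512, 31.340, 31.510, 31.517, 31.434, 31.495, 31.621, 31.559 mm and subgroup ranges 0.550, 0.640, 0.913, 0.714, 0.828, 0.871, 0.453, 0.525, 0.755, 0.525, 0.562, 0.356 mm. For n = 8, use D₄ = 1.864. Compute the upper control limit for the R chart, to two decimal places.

R̄ = (0.550 + 0.640 + 0.913 + 0.714 + 0.828 + 0.871 + 0.453 + 0.525 + 0.755 + 0.525 + 0.562 + 0.356) / 12 = 7.6920 / 12 = 0.6410
UCL_R = D₄·R̄ = 1.864 × 0.6410 = 1.1948

1.19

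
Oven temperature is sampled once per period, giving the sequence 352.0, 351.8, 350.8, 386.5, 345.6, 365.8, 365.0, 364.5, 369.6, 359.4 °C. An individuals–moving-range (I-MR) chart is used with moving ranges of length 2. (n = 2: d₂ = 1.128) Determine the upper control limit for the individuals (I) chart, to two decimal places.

X̄ = (352.0 + 351.8 + 350.8 + 386.5 + 345.6 + 365.8 + 365.0 + 364.5 + 369.6 + 359.4) / 10 = 361.1000
Moving ranges: 0.2, 1.0, 35.7, 40.9, 20.2, 0.8, 0.5, 5.1, 10.2; M̄R̄ = 114.6000 / 9 = 12.7333
UCL = X̄ + 3·M̄R̄/d₂ = 361.1000 + 3 × 12.7333 / 1.128 = 394.9652

394.97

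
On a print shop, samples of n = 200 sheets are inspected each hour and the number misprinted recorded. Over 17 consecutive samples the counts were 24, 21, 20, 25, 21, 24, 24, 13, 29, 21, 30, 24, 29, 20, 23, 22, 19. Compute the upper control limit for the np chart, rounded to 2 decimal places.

36.39

p̄ = Σdᵢ / (k·n) = 389 / (17 × 200) = 0.11441
UCL = np̄ + 3·√(np̄(1−p̄)) = 22.8824 + 3 × √(22.8824×0.88559) = 22.8824 + 3 × 4.5016 = 36.3871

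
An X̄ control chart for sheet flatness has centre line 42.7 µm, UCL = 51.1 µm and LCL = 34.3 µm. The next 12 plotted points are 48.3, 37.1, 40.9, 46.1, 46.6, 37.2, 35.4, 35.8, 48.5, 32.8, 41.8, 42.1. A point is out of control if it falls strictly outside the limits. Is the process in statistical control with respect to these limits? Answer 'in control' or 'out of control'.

out of control

Compare each point to [34.3, 51.1]: sample 10 = 32.8 < LCL.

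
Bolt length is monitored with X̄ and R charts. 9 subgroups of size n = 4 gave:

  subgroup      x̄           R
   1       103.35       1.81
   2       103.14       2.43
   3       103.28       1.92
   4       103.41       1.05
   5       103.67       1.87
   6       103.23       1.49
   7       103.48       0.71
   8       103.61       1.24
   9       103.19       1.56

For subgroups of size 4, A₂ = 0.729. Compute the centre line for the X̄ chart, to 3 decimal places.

X̄̄ = (103.35 + 103.14 + 103.28 + 103.41 + 103.67 + 103.23 + 103.48 + 103.61 + 103.19) / 9 = 930.3600 / 9 = 103.3733
CL = X̄̄ = 103.3733

103.373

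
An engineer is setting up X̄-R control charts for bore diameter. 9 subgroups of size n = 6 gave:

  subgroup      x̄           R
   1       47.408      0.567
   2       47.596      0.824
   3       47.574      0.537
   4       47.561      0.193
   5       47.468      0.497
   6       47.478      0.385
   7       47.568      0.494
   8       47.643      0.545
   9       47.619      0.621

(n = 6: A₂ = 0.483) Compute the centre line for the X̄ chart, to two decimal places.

X̄̄ = (47.408 + 47.596 + 47.574 + 47.561 + 47.468 + 47.478 + 47.568 + 47.643 + 47.619) / 9 = 427.9150 / 9 = 47.5461
CL = X̄̄ = 47.5461

47.55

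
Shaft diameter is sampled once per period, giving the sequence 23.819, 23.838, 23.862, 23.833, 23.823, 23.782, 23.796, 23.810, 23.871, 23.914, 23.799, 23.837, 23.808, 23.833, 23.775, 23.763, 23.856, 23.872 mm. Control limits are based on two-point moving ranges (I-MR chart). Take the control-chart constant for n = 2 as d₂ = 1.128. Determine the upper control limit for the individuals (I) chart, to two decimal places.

X̄ = (23.819 + 23.838 + 23.862 + 23.833 + 23.823 + 23.782 + 23.796 + 23.810 + 23.871 + 23.914 + 23.799 + 23.837 + 23.808 + 23.833 + 23.775 + 23.763 + 23.856 + 23.872) / 18 = 23.8273
Moving ranges: 0.019, 0.024, 0.029, 0.010, 0.041, 0.014, 0.014, 0.061, 0.043, 0.115, 0.038, 0.029, 0.025, 0.058, 0.012, 0.093, 0.016; M̄R̄ = 0.6410 / 17 = 0.0377
UCL = X̄ + 3·M̄R̄/d₂ = 23.8273 + 3 × 0.0377 / 1.128 = 23.9276

23.93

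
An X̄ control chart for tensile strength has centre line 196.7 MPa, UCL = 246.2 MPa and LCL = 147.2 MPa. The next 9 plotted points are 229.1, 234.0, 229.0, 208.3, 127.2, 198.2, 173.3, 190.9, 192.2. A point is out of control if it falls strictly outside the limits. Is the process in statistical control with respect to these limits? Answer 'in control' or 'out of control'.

Compare each point to [147.2, 246.2]: sample 5 = 127.2 < LCL.

out of control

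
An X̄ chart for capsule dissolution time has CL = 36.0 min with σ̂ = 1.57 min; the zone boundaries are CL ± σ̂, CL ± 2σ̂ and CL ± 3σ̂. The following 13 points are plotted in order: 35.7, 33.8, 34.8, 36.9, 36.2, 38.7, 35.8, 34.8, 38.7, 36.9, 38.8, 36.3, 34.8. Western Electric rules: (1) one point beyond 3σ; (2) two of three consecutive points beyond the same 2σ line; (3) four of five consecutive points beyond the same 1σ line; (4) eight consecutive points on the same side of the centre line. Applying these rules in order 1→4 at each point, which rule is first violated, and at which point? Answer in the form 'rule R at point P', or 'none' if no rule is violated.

none

Zone of each point (C = within 1σ̂, B = 1σ̂–2σ̂, A = 2σ̂–3σ̂, * = beyond 3σ̂; sign = side of CL): 1:-C, 2:-B, 3:-C, 4:+C, 5:+C, 6:+B, 7:-C, 8:-C, 9:+B, 10:+C, 11:+B, 12:+C, 13:-C
No rule fires across all 13 points.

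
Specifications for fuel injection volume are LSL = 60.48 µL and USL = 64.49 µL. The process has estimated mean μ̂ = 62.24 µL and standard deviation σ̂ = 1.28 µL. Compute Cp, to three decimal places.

0.522

Cp = (USL − LSL) / (6σ̂) = (64.49 − 60.48) / (6 × 1.28) = 4.0100 / 7.6800 = 0.5221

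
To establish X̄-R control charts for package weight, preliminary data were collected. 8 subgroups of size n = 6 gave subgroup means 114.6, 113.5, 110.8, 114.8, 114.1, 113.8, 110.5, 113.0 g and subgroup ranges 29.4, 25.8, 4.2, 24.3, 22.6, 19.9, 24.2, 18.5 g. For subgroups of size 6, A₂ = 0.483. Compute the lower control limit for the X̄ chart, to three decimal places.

102.940

X̄̄ = (114.6 + 113.5 + 110.8 + 114.8 + 114.1 + 113.8 + 110.5 + 113.0) / 8 = 905.1000 / 8 = 113.1375
R̄ = (29.4 + 25.8 + 4.2 + 24.3 + 22.6 + 19.9 + 24.2 + 18.5) / 8 = 168.9000 / 8 = 21.1125
LCL = X̄̄ − A₂·R̄ = 113.1375 − 0.483 × 21.1125 = 102.9402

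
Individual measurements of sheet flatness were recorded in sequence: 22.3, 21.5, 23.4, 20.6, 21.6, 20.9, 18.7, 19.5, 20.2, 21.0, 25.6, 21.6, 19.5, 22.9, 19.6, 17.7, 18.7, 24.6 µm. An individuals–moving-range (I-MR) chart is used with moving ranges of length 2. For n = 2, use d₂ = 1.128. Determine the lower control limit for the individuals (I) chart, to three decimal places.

X̄ = (22.3 + 21.5 + 23.4 + 20.6 + 21.6 + 20.9 + 18.7 + 19.5 + 20.2 + 21.0 + 25.6 + 21.6 + 19.5 + 22.9 + 19.6 + 17.7 + 18.7 + 24.6) / 18 = 21.1056
Moving ranges: 0.8, 1.9, 2.8, 1.0, 0.7, 2.2, 0.8, 0.7, 0.8, 4.6, 4.0, 2.1, 3.4, 3.3, 1.9, 1.0, 5.9; M̄R̄ = 37.9000 / 17 = 2.2294
LCL = X̄ − 3·M̄R̄/d₂ = 21.1056 − 3 × 2.2294 / 1.128 = 15.1763

15.176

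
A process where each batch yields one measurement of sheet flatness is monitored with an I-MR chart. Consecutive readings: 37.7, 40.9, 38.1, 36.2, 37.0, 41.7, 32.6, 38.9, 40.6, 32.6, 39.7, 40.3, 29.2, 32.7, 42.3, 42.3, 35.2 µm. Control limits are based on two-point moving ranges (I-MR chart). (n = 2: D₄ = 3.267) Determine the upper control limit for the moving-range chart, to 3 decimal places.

15.825

Moving ranges: 3.2, 2.8, 1.9, 0.8, 4.7, 9.1, 6.3, 1.7, 8.0, 7.1, 0.6, 11.1, 3.5, 9.6, 0.0, 7.1; M̄R̄ = 77.5000 / 16 = 4.8438
UCL_MR = D₄·M̄R̄ = 3.267 × 4.8438 = 15.8245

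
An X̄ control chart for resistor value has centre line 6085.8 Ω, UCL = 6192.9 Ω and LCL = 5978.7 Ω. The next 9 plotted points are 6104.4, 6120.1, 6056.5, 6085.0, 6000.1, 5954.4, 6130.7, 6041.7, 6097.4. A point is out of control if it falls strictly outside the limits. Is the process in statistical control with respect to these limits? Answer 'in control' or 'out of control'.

out of control

Compare each point to [5978.7, 6192.9]: sample 6 = 5954.4 < LCL.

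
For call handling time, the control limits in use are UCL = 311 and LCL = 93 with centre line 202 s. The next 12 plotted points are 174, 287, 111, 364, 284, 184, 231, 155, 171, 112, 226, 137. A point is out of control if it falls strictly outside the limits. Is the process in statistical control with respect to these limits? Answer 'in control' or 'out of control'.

Compare each point to [93, 311]: sample 4 = 364 > UCL.

out of control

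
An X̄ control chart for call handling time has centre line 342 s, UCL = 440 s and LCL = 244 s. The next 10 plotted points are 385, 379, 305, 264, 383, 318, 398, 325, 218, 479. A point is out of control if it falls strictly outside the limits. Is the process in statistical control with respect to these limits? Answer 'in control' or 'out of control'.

out of control

Compare each point to [244, 440]: sample 9 = 218 < LCL; sample 10 = 479 > UCL.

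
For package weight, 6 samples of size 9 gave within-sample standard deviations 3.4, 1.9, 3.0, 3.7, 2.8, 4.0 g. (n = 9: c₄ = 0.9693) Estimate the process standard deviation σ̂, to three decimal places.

3.233

s̄ = (3.4 + 1.9 + 3.0 + 3.7 + 2.8 + 4.0) / 6 = 3.1333
σ̂ = s̄ / c₄ = 3.1333 / 0.9693 = 3.2326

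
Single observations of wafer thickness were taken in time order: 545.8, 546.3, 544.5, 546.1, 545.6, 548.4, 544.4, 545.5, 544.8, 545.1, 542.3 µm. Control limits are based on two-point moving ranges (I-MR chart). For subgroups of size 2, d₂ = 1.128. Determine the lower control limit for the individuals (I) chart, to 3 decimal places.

X̄ = (545.8 + 546.3 + 544.5 + 546.1 + 545.6 + 548.4 + 544.4 + 545.5 + 544.8 + 545.1 + 542.3) / 11 = 545.3455
Moving ranges: 0.5, 1.8, 1.6, 0.5, 2.8, 4.0, 1.1, 0.7, 0.3, 2.8; M̄R̄ = 16.1000 / 10 = 1.6100
LCL = X̄ − 3·M̄R̄/d₂ = 545.3455 − 3 × 1.6100 / 1.128 = 541.0635

541.064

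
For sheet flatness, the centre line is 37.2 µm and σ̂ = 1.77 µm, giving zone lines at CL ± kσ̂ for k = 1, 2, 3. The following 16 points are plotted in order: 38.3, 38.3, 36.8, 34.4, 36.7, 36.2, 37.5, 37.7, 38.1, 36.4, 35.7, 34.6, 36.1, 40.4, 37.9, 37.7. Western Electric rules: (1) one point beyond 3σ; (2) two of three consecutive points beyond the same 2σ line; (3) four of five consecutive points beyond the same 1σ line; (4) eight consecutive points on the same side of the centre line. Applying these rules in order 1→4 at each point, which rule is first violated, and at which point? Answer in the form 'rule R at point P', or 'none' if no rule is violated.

Zone of each point (C = within 1σ̂, B = 1σ̂–2σ̂, A = 2σ̂–3σ̂, * = beyond 3σ̂; sign = side of CL): 1:+C, 2:+C, 3:-C, 4:-B, 5:-C, 6:-C, 7:+C, 8:+C, 9:+C, 10:-C, 11:-C, 12:-B, 13:-C, 14:+B, 15:+C, 16:+C
No rule fires across all 16 points.

none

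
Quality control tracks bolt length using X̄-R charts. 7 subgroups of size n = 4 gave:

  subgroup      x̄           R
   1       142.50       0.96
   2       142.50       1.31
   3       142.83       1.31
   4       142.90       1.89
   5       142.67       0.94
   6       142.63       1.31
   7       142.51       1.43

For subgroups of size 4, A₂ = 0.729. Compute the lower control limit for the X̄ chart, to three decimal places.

X̄̄ = (142.50 + 142.50 + 142.83 + 142.90 + 142.67 + 142.63 + 142.51) / 7 = 998.5400 / 7 = 142.6486
R̄ = (0.96 + 1.31 + 1.31 + 1.89 + 0.94 + 1.31 + 1.43) / 7 = 9.1500 / 7 = 1.3071
LCL = X̄̄ − A₂·R̄ = 142.6486 − 0.729 × 1.3071 = 141.6957

141.696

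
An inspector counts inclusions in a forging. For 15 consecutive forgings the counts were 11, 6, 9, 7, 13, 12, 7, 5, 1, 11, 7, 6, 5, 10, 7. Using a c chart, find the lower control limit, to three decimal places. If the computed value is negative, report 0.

c̄ = (11 + 6 + 9 + 7 + 13 + 12 + 7 + 5 + 1 + 11 + 7 + 6 + 5 + 10 + 7) / 15 = 117 / 15 = 7.8000
LCL = c̄ − 3√c̄ = 7.8000 − 3 × 2.7928 = -0.5785 → 0 (cannot be negative)

0.000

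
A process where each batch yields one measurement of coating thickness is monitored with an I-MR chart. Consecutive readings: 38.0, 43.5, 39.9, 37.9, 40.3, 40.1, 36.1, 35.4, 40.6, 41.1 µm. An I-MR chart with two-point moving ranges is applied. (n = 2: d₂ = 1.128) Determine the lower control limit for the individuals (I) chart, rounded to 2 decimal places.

32.17

X̄ = (38.0 + 43.5 + 39.9 + 37.9 + 40.3 + 40.1 + 36.1 + 35.4 + 40.6 + 41.1) / 10 = 39.2900
Moving ranges: 5.5, 3.6, 2.0, 2.4, 0.2, 4.0, 0.7, 5.2, 0.5; M̄R̄ = 24.1000 / 9 = 2.6778
LCL = X̄ − 3·M̄R̄/d₂ = 39.2900 − 3 × 2.6778 / 1.128 = 32.1683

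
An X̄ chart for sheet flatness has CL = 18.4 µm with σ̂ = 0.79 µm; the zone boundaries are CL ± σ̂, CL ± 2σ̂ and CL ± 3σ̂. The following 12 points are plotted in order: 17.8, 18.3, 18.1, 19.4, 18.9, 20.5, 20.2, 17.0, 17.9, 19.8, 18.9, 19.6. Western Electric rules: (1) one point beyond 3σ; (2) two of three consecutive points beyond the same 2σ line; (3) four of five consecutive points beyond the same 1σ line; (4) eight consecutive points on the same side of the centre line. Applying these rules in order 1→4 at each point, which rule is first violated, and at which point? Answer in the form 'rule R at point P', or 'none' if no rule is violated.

Zone of each point (C = within 1σ̂, B = 1σ̂–2σ̂, A = 2σ̂–3σ̂, * = beyond 3σ̂; sign = side of CL): 1:-C, 2:-C, 3:-C, 4:+B, 5:+C, 6:+A, 7:+A, 8:-B, 9:-C, 10:+B, 11:+C, 12:+B
Rule 2 (two of three consecutive points beyond the same 2σ limit) is satisfied at point 7.

rule 2 at point 7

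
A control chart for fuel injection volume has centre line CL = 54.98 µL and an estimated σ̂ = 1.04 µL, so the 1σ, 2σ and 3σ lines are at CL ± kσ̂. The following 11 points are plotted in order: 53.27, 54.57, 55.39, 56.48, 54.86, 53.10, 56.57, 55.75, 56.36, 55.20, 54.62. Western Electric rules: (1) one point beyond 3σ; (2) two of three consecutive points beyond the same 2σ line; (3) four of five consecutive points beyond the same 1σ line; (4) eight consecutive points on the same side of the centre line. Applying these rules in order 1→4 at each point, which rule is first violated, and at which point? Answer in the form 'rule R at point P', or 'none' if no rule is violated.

Zone of each point (C = within 1σ̂, B = 1σ̂–2σ̂, A = 2σ̂–3σ̂, * = beyond 3σ̂; sign = side of CL): 1:-B, 2:-C, 3:+C, 4:+B, 5:-C, 6:-B, 7:+B, 8:+C, 9:+B, 10:+C, 11:-C
No rule fires across all 11 points.

none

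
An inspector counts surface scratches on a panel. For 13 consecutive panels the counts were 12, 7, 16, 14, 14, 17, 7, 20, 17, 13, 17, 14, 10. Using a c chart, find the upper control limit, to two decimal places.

c̄ = (12 + 7 + 16 + 14 + 14 + 17 + 7 + 20 + 17 + 13 + 17 + 14 + 10) / 13 = 178 / 13 = 13.6923
UCL = c̄ + 3√c̄ = 13.6923 + 3 × √13.6923 = 13.6923 + 3 × 3.7003 = 24.7932

24.79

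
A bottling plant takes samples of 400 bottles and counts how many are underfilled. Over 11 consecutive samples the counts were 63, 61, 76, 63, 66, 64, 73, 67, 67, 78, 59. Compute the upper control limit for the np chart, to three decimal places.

89.405

p̄ = Σdᵢ / (k·n) = 737 / (11 × 400) = 0.16750
UCL = np̄ + 3·√(np̄(1−p̄)) = 67.0000 + 3 × √(67.0000×0.83250) = 67.0000 + 3 × 7.4684 = 89.4053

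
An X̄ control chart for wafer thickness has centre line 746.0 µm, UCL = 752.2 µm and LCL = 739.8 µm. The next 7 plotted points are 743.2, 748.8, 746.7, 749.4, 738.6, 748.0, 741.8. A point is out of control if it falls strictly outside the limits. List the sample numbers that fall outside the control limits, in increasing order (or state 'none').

Compare each point to [739.8, 752.2]: sample 5 = 738.6 < LCL.

5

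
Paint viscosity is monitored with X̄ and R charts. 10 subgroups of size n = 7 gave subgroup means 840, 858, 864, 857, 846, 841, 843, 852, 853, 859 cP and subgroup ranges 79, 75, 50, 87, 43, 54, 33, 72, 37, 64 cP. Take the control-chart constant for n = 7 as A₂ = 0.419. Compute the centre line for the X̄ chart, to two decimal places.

X̄̄ = (840 + 858 + 864 + 857 + 846 + 841 + 843 + 852 + 853 + 859) / 10 = 8513.0000 / 10 = 851.3000
CL = X̄̄ = 851.3000

851.30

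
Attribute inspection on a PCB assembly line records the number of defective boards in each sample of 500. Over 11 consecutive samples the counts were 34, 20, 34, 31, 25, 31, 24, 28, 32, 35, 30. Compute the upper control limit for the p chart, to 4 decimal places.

0.0905

p̄ = Σdᵢ / (k·n) = 324 / (11 × 500) = 0.05891
UCL = p̄ + 3·√(p̄(1−p̄)/n) = 0.05891 + 3 × √(0.05891×0.94109/500) = 0.05891 + 3 × 0.01053 = 0.09050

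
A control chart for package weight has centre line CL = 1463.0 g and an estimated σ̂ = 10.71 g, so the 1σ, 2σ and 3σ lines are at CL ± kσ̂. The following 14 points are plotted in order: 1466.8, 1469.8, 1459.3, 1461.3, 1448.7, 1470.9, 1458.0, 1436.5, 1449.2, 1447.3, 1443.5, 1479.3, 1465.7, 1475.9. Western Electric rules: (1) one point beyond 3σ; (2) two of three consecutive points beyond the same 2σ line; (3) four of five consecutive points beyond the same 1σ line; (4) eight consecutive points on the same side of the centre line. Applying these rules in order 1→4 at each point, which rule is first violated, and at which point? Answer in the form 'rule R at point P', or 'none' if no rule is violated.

Zone of each point (C = within 1σ̂, B = 1σ̂–2σ̂, A = 2σ̂–3σ̂, * = beyond 3σ̂; sign = side of CL): 1:+C, 2:+C, 3:-C, 4:-C, 5:-B, 6:+C, 7:-C, 8:-A, 9:-B, 10:-B, 11:-B, 12:+B, 13:+C, 14:+B
Rule 3 (four of five consecutive points beyond the same 1σ limit) is satisfied at point 11.

rule 3 at point 11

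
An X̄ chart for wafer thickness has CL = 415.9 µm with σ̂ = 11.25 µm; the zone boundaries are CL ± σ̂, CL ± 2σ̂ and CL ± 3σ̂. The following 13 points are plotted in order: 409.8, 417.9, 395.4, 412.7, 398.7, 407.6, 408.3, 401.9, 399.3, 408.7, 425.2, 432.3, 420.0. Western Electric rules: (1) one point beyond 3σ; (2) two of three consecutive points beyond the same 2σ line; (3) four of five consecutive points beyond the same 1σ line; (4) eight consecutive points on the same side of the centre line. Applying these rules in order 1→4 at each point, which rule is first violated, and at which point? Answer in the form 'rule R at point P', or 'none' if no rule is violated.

Zone of each point (C = within 1σ̂, B = 1σ̂–2σ̂, A = 2σ̂–3σ̂, * = beyond 3σ̂; sign = side of CL): 1:-C, 2:+C, 3:-B, 4:-C, 5:-B, 6:-C, 7:-C, 8:-B, 9:-B, 10:-C, 11:+C, 12:+B, 13:+C
Rule 4 (eight consecutive points on the same side of the centre line) is satisfied at point 10.

rule 4 at point 10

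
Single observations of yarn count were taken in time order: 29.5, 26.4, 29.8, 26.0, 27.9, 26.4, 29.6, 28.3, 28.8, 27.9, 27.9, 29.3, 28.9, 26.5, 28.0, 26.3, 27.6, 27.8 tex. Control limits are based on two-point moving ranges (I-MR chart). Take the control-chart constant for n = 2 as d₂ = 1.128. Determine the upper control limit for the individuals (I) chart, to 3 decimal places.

X̄ = (29.5 + 26.4 + 29.8 + 26.0 + 27.9 + 26.4 + 29.6 + 28.3 + 28.8 + 27.9 + 27.9 + 29.3 + 28.9 + 26.5 + 28.0 + 26.3 + 27.6 + 27.8) / 18 = 27.9389
Moving ranges: 3.1, 3.4, 3.8, 1.9, 1.5, 3.2, 1.3, 0.5, 0.9, 0.0, 1.4, 0.4, 2.4, 1.5, 1.7, 1.3, 0.2; M̄R̄ = 28.5000 / 17 = 1.6765
UCL = X̄ + 3·M̄R̄/d₂ = 27.9389 + 3 × 1.6765 / 1.128 = 32.3976

32.398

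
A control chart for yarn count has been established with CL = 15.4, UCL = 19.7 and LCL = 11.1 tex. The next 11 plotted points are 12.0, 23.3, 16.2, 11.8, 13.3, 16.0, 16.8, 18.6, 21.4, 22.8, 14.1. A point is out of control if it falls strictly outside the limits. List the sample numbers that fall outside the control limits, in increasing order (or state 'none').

2, 9, 10

Compare each point to [11.1, 19.7]: sample 2 = 23.3 > UCL; sample 9 = 21.4 > UCL; sample 10 = 22.8 > UCL.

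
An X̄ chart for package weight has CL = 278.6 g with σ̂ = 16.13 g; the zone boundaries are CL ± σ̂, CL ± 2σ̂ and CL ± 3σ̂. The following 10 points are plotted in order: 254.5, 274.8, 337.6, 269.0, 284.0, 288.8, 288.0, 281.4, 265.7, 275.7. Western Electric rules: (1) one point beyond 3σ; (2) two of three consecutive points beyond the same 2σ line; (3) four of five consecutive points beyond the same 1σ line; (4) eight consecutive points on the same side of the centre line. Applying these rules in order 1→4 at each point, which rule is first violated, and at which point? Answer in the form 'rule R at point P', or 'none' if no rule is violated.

rule 1 at point 3

Zone of each point (C = within 1σ̂, B = 1σ̂–2σ̂, A = 2σ̂–3σ̂, * = beyond 3σ̂; sign = side of CL): 1:-B, 2:-C, 3:+*, 4:-C, 5:+C, 6:+C, 7:+C, 8:+C, 9:-C, 10:-C
Rule 1 (one point beyond the 3σ limits) is satisfied at point 3.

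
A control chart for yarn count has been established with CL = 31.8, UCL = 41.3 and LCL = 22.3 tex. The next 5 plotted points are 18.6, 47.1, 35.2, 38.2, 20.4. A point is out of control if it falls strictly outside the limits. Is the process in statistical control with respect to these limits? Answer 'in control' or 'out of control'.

out of control

Compare each point to [22.3, 41.3]: sample 1 = 18.6 < LCL; sample 2 = 47.1 > UCL; sample 5 = 20.4 < LCL.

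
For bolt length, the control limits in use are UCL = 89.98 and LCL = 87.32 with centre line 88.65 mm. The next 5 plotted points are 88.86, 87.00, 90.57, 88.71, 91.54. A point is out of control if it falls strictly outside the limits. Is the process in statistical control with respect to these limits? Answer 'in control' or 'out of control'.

out of control

Compare each point to [87.32, 89.98]: sample 2 = 87.00 < LCL; sample 3 = 90.57 > UCL; sample 5 = 91.54 > UCL.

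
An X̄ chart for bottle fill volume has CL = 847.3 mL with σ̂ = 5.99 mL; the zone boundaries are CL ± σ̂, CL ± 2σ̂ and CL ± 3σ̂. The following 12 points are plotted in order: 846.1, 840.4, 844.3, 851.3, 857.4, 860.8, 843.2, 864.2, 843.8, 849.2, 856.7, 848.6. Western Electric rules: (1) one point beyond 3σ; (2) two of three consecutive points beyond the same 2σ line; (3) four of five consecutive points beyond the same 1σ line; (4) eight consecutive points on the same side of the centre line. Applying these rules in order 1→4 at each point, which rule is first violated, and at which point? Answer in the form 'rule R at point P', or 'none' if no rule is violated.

rule 2 at point 8

Zone of each point (C = within 1σ̂, B = 1σ̂–2σ̂, A = 2σ̂–3σ̂, * = beyond 3σ̂; sign = side of CL): 1:-C, 2:-B, 3:-C, 4:+C, 5:+B, 6:+A, 7:-C, 8:+A, 9:-C, 10:+C, 11:+B, 12:+C
Rule 2 (two of three consecutive points beyond the same 2σ limit) is satisfied at point 8.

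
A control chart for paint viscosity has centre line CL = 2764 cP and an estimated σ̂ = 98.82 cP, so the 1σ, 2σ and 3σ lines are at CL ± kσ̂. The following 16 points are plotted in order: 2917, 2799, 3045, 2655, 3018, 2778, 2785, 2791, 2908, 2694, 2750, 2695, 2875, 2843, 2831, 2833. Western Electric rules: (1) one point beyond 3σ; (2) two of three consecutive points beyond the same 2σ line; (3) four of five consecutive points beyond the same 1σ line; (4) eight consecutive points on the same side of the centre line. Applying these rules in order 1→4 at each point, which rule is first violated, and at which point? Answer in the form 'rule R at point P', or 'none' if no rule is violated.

Zone of each point (C = within 1σ̂, B = 1σ̂–2σ̂, A = 2σ̂–3σ̂, * = beyond 3σ̂; sign = side of CL): 1:+B, 2:+C, 3:+A, 4:-B, 5:+A, 6:+C, 7:+C, 8:+C, 9:+B, 10:-C, 11:-C, 12:-C, 13:+B, 14:+C, 15:+C, 16:+C
Rule 2 (two of three consecutive points beyond the same 2σ limit) is satisfied at point 5.

rule 2 at point 5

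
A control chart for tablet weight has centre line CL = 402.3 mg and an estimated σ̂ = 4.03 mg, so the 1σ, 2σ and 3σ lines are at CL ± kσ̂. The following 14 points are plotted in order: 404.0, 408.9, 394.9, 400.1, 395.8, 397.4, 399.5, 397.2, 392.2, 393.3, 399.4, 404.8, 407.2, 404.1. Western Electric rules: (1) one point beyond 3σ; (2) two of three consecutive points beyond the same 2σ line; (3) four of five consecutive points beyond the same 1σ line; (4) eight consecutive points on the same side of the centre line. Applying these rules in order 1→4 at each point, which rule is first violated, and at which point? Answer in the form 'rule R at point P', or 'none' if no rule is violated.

Zone of each point (C = within 1σ̂, B = 1σ̂–2σ̂, A = 2σ̂–3σ̂, * = beyond 3σ̂; sign = side of CL): 1:+C, 2:+B, 3:-B, 4:-C, 5:-B, 6:-B, 7:-C, 8:-B, 9:-A, 10:-A, 11:-C, 12:+C, 13:+B, 14:+C
Rule 3 (four of five consecutive points beyond the same 1σ limit) is satisfied at point 9.

rule 3 at point 9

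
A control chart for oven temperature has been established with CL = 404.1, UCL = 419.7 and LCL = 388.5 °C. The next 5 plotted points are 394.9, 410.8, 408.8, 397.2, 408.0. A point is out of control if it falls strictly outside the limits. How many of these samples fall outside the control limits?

All 5 points lie within [388.5, 419.7].

0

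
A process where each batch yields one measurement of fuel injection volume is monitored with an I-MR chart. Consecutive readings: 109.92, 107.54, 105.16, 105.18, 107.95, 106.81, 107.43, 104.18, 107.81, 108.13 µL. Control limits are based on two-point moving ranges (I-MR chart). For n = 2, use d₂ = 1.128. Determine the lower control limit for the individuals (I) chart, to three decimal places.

102.132

X̄ = (109.92 + 107.54 + 105.16 + 105.18 + 107.95 + 106.81 + 107.43 + 104.18 + 107.81 + 108.13) / 10 = 107.0110
Moving ranges: 2.38, 2.38, 0.02, 2.77, 1.14, 0.62, 3.25, 3.63, 0.32; M̄R̄ = 16.5100 / 9 = 1.8344
LCL = X̄ − 3·M̄R̄/d₂ = 107.0110 − 3 × 1.8344 / 1.128 = 102.1322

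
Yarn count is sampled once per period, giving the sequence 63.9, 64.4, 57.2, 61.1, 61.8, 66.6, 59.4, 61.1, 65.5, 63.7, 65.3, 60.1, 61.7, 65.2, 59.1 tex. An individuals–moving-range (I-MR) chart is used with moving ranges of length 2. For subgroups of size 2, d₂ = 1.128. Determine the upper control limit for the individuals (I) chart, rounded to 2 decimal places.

71.94

X̄ = (63.9 + 64.4 + 57.2 + 61.1 + 61.8 + 66.6 + 59.4 + 61.1 + 65.5 + 63.7 + 65.3 + 60.1 + 61.7 + 65.2 + 59.1) / 15 = 62.4067
Moving ranges: 0.5, 7.2, 3.9, 0.7, 4.8, 7.2, 1.7, 4.4, 1.8, 1.6, 5.2, 1.6, 3.5, 6.1; M̄R̄ = 50.2000 / 14 = 3.5857
UCL = X̄ + 3·M̄R̄/d₂ = 62.4067 + 3 × 3.5857 / 1.128 = 71.9431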